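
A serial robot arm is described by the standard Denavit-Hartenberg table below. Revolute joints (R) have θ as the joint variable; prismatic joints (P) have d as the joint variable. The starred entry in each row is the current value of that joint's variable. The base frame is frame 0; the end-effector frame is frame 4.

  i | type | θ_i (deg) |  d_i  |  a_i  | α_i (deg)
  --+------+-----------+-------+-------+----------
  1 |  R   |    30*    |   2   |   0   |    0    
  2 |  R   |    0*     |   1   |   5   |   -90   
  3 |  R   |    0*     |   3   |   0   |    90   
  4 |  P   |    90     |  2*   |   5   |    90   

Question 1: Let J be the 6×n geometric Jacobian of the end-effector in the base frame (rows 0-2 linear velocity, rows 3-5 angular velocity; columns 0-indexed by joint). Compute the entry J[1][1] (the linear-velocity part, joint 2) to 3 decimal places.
axis z_1 = (0.0000,0.0000,1.0000); lever o_n−o_1 = (0.3301,9.4282,3.0000)
cross product → J_v[:, 1] = (-9.4282,0.3301,0.0000)
J_ω[:, 1] = z_1
entry J[1][1] = 0.3301

0.330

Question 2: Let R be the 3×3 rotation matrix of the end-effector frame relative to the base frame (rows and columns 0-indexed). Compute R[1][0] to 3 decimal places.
End-effector x-axis (col 0 of R) = (-0.5000,0.8660,0.0000)
R[1][0] = 0.8660

0.866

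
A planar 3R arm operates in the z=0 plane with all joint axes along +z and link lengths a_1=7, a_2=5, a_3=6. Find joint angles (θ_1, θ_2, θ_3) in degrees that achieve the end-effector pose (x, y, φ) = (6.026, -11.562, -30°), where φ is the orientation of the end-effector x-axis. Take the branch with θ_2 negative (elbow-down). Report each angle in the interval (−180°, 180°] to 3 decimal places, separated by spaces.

-48.925 -90.003 108.928

wrist centre = target − a_3·(cos φ, sin φ) = (0.8298, -8.5620)
cos θ_2 = (73.9965−7²−5²)/(2·7·5) = -0.0001; θ_2 = -90.0029° (elbow-down)
β = atan2(-8.5620,0.8298) = -84.4641°; ψ = atan2(-5.0000,6.9997) = -35.5386°
θ_1 = β − ψ = -48.9254°
θ_3 = φ − θ_1 − θ_2 = 108.9283° (wrapped to (-180°,180°])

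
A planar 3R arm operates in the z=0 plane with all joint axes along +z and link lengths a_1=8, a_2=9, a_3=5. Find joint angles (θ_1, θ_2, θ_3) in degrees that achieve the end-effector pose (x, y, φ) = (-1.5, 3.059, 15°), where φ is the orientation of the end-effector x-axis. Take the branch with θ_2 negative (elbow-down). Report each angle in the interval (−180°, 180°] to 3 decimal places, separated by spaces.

-119.998 -134.999 -90.003

wrist centre = target − a_3·(cos φ, sin φ) = (-6.3296, 1.7649)
cos θ_2 = (43.1791−8²−9²)/(2·8·9) = -0.7071; θ_2 = -134.9986° (elbow-down)
β = atan2(1.7649,-6.3296) = 164.4198°; ψ = atan2(-6.3641,1.6362) = -75.5817°
θ_1 = β − ψ = 240.0015°
θ_3 = φ − θ_1 − θ_2 = -90.0029° (wrapped to (-180°,180°])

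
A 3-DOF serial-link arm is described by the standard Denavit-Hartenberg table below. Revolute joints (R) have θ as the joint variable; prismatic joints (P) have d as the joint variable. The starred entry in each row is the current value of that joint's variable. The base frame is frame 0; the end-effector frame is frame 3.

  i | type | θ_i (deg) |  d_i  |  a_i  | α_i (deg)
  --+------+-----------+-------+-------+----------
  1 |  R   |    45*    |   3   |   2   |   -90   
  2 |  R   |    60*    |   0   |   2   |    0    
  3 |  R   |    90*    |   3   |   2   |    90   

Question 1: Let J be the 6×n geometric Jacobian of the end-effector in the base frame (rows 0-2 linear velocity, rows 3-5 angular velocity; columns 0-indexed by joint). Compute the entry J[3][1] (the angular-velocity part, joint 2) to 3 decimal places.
-0.707

axis z_1 = (-0.7071,0.7071,0.0000); lever o_n−o_1 = (-2.6390,1.6037,-2.7321)
cross product → J_v[:, 1] = (-1.9319,-1.9319,0.7321)
J_ω[:, 1] = z_1
entry J[3][1] = -0.7071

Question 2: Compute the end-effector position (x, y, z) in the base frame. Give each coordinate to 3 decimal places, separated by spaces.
after link 1: o_1 = (1.4142, 1.4142, 3.0000)
after link 2: o_2 = (2.1213, 2.1213, 1.2679)
after link 3: o_3 = (-1.2247, 3.0179, 0.2679)

-1.225 3.018 0.268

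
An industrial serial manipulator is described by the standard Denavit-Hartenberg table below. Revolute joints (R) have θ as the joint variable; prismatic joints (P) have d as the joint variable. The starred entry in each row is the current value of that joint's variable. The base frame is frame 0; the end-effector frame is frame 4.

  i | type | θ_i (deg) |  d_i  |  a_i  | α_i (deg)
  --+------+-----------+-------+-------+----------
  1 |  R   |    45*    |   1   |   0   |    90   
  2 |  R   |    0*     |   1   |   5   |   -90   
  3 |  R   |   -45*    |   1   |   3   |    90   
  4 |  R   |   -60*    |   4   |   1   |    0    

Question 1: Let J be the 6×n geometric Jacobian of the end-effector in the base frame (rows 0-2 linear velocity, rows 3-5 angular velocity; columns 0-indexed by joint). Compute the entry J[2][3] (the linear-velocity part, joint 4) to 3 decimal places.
0.500

axis z_3 = (0.0000,-1.0000,0.0000); lever o_n−o_3 = (0.5000,-4.0000,-0.8660)
cross product → J_v[:, 3] = (0.8660,0.0000,0.5000)
J_ω[:, 3] = z_3
entry J[2][3] = 0.5000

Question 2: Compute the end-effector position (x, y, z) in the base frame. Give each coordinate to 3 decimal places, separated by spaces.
7.743 -1.172 1.134

after link 1: o_1 = (0.0000, 0.0000, 1.0000)
after link 2: o_2 = (4.2426, 2.8284, 1.0000)
after link 3: o_3 = (7.2426, 2.8284, 2.0000)
after link 4: o_4 = (7.7426, -1.1716, 1.1340)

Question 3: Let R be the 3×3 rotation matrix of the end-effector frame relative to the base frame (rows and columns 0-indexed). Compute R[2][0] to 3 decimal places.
End-effector x-axis (col 0 of R) = (0.5000,-0.0000,-0.8660)
R[2][0] = -0.8660

-0.866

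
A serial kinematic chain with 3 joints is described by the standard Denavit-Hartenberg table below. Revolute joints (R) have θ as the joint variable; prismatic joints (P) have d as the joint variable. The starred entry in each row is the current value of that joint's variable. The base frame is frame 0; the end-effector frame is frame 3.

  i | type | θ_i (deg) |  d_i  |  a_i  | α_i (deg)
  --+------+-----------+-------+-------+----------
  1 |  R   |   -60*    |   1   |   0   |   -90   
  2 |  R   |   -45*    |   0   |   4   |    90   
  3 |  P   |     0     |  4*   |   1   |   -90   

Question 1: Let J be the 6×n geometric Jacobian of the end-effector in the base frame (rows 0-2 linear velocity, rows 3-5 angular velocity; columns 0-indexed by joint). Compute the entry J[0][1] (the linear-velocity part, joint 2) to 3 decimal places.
3.182

axis z_1 = (0.8660,0.5000,0.0000); lever o_n−o_1 = (0.3536,-0.6124,6.3640)
cross product → J_v[:, 1] = (3.1820,-5.5114,-0.7071)
J_ω[:, 1] = z_1
entry J[0][1] = 3.1820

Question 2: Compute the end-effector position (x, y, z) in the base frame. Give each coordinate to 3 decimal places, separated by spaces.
0.354 -0.612 7.364

after link 1: o_1 = (0.0000, 0.0000, 1.0000)
after link 2: o_2 = (1.4142, -2.4495, 3.8284)
after link 3: o_3 = (0.3536, -0.6124, 7.3640)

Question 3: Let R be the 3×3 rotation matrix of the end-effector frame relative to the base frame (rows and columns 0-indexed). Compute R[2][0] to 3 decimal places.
End-effector x-axis (col 0 of R) = (0.3536,-0.6124,0.7071)
R[2][0] = 0.7071

0.707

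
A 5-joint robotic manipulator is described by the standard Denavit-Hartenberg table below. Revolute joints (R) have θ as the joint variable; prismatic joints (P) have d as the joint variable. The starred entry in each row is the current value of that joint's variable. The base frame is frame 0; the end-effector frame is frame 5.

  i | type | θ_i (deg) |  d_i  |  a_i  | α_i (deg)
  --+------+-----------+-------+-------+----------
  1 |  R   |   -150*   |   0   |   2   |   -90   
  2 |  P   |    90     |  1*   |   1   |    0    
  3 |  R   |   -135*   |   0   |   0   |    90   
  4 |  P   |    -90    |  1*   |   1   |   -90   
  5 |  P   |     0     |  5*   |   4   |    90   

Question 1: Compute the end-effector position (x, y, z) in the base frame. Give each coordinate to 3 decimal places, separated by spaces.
after link 1: o_1 = (-1.7321, -1.0000, 0.0000)
after link 2: o_2 = (-1.2321, -1.8660, -1.0000)
after link 3: o_3 = (-1.2321, -1.8660, -1.0000)
after link 4: o_4 = (-1.1197, -0.6464, -0.2929)
after link 5: o_5 = (-6.1815, 1.0499, 3.2426)

-6.182 1.050 3.243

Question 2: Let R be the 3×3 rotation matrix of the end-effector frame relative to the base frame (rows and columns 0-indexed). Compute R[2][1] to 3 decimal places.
0.707

End-effector y-axis (col 1 of R) = (-0.6124,-0.3536,0.7071)
R[2][1] = 0.7071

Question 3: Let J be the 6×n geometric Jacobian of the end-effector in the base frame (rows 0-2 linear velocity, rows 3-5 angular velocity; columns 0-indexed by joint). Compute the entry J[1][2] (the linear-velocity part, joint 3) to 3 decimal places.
-2.121

axis z_2 = (0.5000,-0.8660,0.0000); lever o_n−o_2 = (-4.9495,2.9159,4.2426)
cross product → J_v[:, 2] = (-3.6742,-2.1213,-2.8284)
J_ω[:, 2] = z_2
entry J[1][2] = -2.1213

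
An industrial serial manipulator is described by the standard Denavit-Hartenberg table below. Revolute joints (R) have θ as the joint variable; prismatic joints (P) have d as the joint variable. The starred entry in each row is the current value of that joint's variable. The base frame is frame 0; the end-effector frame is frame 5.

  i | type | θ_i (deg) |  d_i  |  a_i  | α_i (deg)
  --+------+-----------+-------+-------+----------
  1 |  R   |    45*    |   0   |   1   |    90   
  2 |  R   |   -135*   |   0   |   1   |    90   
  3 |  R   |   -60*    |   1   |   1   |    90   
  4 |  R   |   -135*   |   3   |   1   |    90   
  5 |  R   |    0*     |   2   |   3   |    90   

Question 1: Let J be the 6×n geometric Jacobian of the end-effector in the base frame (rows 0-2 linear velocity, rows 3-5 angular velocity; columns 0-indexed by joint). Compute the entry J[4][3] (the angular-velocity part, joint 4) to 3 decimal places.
axis z_3 = (0.0795,0.7866,0.6124); lever o_n−o_3 = (4.6042,1.5294,2.3371)
cross product → J_v[:, 3] = (0.9017,2.6338,-3.5000)
J_ω[:, 3] = z_3
entry J[4][3] = 0.7866

0.787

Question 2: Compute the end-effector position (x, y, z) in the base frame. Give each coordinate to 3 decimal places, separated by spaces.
3.449 1.599 1.984

after link 1: o_1 = (0.7071, 0.7071, 0.0000)
after link 2: o_2 = (0.2071, 0.2071, -0.7071)
after link 3: o_3 = (-1.1553, 0.0695, -0.3536)
after link 4: o_4 = (0.0465, 2.5265, 1.2336)
after link 5: o_5 = (3.4490, 1.5989, 1.9836)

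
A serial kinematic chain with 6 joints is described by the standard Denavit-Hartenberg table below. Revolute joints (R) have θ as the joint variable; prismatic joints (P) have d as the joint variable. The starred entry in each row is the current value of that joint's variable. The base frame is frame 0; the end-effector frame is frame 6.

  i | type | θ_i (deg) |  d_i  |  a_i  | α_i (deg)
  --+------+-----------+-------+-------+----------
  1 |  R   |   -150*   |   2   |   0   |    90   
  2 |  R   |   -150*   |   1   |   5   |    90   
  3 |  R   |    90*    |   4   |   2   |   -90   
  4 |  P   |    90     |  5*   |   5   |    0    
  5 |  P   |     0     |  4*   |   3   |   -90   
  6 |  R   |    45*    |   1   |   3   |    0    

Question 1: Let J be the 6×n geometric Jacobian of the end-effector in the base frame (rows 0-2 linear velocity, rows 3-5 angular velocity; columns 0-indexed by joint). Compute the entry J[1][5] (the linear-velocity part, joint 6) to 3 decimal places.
axis z_5 = (0.5000,-0.8660,-0.0000); lever o_n−o_5 = (1.1724,-0.4778,-2.8978)
cross product → J_v[:, 5] = (2.5095,1.4489,0.7765)
J_ω[:, 5] = z_5
entry J[1][5] = 1.4489

1.449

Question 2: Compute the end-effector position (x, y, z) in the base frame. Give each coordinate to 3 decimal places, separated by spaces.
-5.060 -0.612 -2.362

after link 1: o_1 = (0.0000, 0.0000, 2.0000)
after link 2: o_2 = (3.2500, 3.0311, -0.5000)
after link 3: o_3 = (3.9821, 5.7631, 2.9641)
after link 4: o_4 = (-1.9330, 2.3481, 1.1340)
after link 5: o_5 = (-6.2321, -0.1340, 0.5359)
after link 6: o_6 = (-5.0596, -0.6118, -2.3619)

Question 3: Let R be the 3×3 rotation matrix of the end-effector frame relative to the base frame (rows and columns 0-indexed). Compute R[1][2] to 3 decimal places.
-0.866

End-effector z-axis (col 2 of R) = (0.5000,-0.8660,-0.0000)
R[1][2] = -0.8660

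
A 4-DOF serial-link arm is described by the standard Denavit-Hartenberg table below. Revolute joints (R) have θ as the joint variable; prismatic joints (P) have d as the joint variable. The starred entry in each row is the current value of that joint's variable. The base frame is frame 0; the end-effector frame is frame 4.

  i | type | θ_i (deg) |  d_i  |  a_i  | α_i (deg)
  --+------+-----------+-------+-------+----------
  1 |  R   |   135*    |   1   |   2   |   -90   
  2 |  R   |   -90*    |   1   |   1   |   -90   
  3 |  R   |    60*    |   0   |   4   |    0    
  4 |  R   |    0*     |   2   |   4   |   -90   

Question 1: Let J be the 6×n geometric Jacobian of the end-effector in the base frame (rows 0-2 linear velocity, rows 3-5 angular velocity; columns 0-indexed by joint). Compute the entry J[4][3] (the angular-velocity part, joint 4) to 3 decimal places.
0.707

axis z_3 = (-0.7071,0.7071,-0.0000); lever o_n−o_3 = (1.0353,3.8637,2.0000)
cross product → J_v[:, 3] = (1.4142,1.4142,-3.4641)
J_ω[:, 3] = z_3
entry J[4][3] = 0.7071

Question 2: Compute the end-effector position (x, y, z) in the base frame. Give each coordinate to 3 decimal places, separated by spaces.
after link 1: o_1 = (-1.4142, 1.4142, 1.0000)
after link 2: o_2 = (-2.1213, 0.7071, 2.0000)
after link 3: o_3 = (0.3282, 3.1566, 4.0000)
after link 4: o_4 = (1.3634, 7.0203, 6.0000)

1.363 7.020 6.000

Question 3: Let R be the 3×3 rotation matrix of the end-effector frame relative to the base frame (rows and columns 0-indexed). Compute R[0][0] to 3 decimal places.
End-effector x-axis (col 0 of R) = (0.6124,0.6124,0.5000)
R[0][0] = 0.6124

0.612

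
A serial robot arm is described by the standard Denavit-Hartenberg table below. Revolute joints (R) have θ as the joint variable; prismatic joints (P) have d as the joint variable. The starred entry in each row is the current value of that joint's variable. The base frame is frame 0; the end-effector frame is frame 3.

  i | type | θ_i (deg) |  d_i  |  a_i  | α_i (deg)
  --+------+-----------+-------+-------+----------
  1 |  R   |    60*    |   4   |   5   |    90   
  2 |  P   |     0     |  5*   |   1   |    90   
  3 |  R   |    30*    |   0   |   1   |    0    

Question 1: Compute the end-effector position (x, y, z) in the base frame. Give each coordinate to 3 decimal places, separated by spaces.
after link 1: o_1 = (2.5000, 4.3301, 4.0000)
after link 2: o_2 = (7.3301, 2.6962, 4.0000)
after link 3: o_3 = (8.1962, 3.1962, 4.0000)

8.196 3.196 4.000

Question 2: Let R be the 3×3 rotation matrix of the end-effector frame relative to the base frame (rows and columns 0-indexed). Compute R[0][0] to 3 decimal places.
0.866

End-effector x-axis (col 0 of R) = (0.8660,0.5000,0.0000)
R[0][0] = 0.8660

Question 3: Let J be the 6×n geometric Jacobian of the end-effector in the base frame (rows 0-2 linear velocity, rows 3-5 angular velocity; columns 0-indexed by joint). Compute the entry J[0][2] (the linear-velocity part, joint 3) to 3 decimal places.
0.500

axis z_2 = (0.0000,-0.0000,-1.0000); lever o_n−o_2 = (0.8660,0.5000,0.0000)
cross product → J_v[:, 2] = (0.5000,-0.8660,0.0000)
J_ω[:, 2] = z_2
entry J[0][2] = 0.5000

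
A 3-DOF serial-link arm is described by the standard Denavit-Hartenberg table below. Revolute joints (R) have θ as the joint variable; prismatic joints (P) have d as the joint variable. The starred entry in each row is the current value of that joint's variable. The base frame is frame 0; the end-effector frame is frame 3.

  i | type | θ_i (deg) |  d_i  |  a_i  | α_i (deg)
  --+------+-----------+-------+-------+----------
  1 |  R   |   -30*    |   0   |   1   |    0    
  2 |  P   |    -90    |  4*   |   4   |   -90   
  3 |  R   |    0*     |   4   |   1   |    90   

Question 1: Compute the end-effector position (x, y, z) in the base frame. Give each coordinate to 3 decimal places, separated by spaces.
1.830 -6.830 4.000

after link 1: o_1 = (0.8660, -0.5000, 0.0000)
after link 2: o_2 = (-1.1340, -3.9641, 4.0000)
after link 3: o_3 = (1.8301, -6.8301, 4.0000)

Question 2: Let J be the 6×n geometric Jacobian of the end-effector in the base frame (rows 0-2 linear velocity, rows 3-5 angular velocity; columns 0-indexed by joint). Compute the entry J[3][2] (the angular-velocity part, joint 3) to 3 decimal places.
axis z_2 = (0.8660,-0.5000,0.0000); lever o_n−o_2 = (2.9641,-2.8660,0.0000)
cross product → J_v[:, 2] = (0.0000,0.0000,-1.0000)
J_ω[:, 2] = z_2
entry J[3][2] = 0.8660

0.866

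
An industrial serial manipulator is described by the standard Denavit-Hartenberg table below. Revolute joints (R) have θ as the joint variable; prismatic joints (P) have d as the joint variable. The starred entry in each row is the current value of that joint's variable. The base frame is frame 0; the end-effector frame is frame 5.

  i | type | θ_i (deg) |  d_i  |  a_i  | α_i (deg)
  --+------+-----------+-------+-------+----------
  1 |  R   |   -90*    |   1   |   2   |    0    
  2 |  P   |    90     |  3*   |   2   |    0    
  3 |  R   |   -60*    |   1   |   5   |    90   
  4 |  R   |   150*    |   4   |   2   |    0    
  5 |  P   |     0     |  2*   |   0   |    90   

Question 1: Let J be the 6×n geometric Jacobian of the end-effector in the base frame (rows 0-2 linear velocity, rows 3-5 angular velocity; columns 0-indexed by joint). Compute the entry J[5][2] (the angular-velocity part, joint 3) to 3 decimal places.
1.000

axis z_2 = (0.0000,0.0000,1.0000); lever o_n−o_2 = (-3.5622,-5.8301,2.0000)
cross product → J_v[:, 2] = (5.8301,-3.5622,0.0000)
J_ω[:, 2] = z_2
entry J[5][2] = 1.0000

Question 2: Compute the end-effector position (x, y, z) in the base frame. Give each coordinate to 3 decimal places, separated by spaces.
after link 1: o_1 = (0.0000, -2.0000, 1.0000)
after link 2: o_2 = (2.0000, -2.0000, 4.0000)
after link 3: o_3 = (4.5000, -6.3301, 5.0000)
after link 4: o_4 = (0.1699, -6.8301, 6.0000)
after link 5: o_5 = (-1.5622, -7.8301, 6.0000)

-1.562 -7.830 6.000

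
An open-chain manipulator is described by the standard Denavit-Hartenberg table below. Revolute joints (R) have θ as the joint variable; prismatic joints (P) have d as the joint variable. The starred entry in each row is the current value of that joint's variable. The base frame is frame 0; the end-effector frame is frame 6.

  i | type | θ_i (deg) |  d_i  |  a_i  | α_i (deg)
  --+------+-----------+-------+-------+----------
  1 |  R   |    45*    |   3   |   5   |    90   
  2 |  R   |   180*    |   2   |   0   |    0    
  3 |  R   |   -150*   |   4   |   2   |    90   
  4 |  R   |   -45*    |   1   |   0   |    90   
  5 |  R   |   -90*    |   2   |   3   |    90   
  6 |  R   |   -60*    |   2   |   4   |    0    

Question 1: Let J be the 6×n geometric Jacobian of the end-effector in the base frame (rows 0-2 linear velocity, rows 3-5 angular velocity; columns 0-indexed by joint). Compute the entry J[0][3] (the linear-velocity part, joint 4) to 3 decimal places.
-1.768

axis z_3 = (0.3536,0.3536,-0.8660); lever o_n−o_3 = (0.0858,-3.3783,3.2746)
cross product → J_v[:, 3] = (-1.7679,-1.2321,-1.2247)
J_ω[:, 3] = z_3
entry J[0][3] = -1.7679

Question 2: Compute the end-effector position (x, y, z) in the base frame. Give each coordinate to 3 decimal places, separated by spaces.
9.089 -2.861 7.275

after link 1: o_1 = (3.5355, 3.5355, 3.0000)
after link 2: o_2 = (4.9497, 2.1213, 3.0000)
after link 3: o_3 = (9.0029, 0.5176, 4.0000)
after link 4: o_4 = (9.3565, 0.8712, 3.1340)
after link 5: o_5 = (6.4298, -0.0555, 5.0249)
after link 6: o_6 = (9.0887, -2.8607, 7.2746)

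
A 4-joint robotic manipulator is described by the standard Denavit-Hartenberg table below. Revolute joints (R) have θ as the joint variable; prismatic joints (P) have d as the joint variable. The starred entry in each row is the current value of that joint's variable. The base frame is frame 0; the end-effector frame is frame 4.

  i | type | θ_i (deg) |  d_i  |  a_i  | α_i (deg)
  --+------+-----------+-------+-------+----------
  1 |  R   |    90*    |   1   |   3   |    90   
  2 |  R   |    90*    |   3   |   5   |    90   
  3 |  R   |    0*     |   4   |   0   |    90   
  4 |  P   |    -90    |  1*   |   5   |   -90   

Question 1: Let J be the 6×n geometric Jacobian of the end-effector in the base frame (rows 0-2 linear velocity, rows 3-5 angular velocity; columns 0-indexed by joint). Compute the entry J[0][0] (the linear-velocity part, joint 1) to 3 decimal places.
-2.000

axis z_0 = ẑ; lever o_n−o_0 = (2.0000,2.0000,6.0000)
cross product → J_v[:, 0] = (-2.0000,2.0000,0.0000)
J_ω[:, 0] = z_0
entry J[0][0] = -2.0000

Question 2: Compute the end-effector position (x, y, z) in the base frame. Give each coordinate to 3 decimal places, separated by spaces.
after link 1: o_1 = (0.0000, 3.0000, 1.0000)
after link 2: o_2 = (3.0000, 3.0000, 6.0000)
after link 3: o_3 = (3.0000, 7.0000, 6.0000)
after link 4: o_4 = (2.0000, 2.0000, 6.0000)

2.000 2.000 6.000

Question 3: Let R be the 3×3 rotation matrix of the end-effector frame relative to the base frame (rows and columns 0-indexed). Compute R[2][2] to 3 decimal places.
End-effector z-axis (col 2 of R) = (-0.0000,0.0000,1.0000)
R[2][2] = 1.0000

1.000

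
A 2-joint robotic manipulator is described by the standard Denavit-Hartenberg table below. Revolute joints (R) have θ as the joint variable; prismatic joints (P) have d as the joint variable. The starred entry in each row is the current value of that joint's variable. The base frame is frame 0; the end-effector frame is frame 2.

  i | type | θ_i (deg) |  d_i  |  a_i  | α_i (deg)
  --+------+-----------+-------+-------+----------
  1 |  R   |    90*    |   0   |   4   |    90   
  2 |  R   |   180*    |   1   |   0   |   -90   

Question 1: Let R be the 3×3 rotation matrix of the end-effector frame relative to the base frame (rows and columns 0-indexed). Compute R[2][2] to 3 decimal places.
End-effector z-axis (col 2 of R) = (0.0000,-0.0000,-1.0000)
R[2][2] = -1.0000

-1.000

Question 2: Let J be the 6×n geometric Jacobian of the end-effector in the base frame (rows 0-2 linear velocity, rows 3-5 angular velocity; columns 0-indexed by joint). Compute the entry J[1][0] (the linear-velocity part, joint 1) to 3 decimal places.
1.000

axis z_0 = ẑ; lever o_n−o_0 = (1.0000,4.0000,0.0000)
cross product → J_v[:, 0] = (-4.0000,1.0000,0.0000)
J_ω[:, 0] = z_0
entry J[1][0] = 1.0000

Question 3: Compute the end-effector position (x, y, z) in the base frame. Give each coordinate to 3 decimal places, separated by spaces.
1.000 4.000 0.000

after link 1: o_1 = (0.0000, 4.0000, 0.0000)
after link 2: o_2 = (1.0000, 4.0000, 0.0000)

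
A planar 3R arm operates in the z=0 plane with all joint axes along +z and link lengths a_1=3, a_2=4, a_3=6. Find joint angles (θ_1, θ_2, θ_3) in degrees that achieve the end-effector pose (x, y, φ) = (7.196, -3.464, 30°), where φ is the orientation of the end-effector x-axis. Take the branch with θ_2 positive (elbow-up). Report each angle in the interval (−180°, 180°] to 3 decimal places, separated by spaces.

wrist centre = target − a_3·(cos φ, sin φ) = (1.9998, -6.4640)
cos θ_2 = (45.7827−3²−4²)/(2·3·4) = 0.8659; θ_2 = 30.0092° (elbow-up)
β = atan2(-6.4640,1.9998) = -72.8089°; ψ = atan2(2.0006,6.4638) = 17.1974°
θ_1 = β − ψ = -90.0063°
θ_3 = φ − θ_1 − θ_2 = 89.9971° (wrapped to (-180°,180°])

-90.006 30.009 89.997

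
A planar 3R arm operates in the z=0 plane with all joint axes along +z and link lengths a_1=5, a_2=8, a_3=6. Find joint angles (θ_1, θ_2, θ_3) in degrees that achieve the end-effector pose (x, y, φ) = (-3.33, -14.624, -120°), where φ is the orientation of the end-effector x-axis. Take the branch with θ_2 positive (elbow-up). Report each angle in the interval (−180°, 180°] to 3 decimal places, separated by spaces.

wrist centre = target − a_3·(cos φ, sin φ) = (-0.3300, -9.4278)
cos θ_2 = (88.9932−5²−8²)/(2·5·8) = -0.0001; θ_2 = 90.0049° (elbow-up)
β = atan2(-9.4278,-0.3300) = -92.0047°; ψ = atan2(8.0000,4.9993) = 57.9981°
θ_1 = β − ψ = -150.0028°
θ_3 = φ − θ_1 − θ_2 = -60.0021° (wrapped to (-180°,180°])

-150.003 90.005 -60.002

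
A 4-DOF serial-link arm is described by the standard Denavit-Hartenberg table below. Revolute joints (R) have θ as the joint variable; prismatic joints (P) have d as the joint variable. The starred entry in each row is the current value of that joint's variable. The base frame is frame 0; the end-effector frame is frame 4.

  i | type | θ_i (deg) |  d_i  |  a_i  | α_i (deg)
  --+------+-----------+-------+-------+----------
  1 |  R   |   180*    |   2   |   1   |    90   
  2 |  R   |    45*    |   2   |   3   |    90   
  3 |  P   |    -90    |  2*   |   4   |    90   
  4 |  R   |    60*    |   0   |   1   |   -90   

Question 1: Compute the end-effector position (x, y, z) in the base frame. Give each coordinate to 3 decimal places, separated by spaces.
-5.148 -2.500 2.095

after link 1: o_1 = (-1.0000, 0.0000, 2.0000)
after link 2: o_2 = (-3.1213, 2.0000, 4.1213)
after link 3: o_3 = (-4.5355, -2.0000, 2.7071)
after link 4: o_4 = (-5.1479, -2.5000, 2.0947)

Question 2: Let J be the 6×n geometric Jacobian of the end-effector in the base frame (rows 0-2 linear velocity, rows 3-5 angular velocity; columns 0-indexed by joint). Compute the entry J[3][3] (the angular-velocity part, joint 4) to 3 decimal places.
0.707

axis z_3 = (0.7071,-0.0000,-0.7071); lever o_n−o_3 = (-0.6124,-0.5000,-0.6124)
cross product → J_v[:, 3] = (-0.3536,0.8660,-0.3536)
J_ω[:, 3] = z_3
entry J[3][3] = 0.7071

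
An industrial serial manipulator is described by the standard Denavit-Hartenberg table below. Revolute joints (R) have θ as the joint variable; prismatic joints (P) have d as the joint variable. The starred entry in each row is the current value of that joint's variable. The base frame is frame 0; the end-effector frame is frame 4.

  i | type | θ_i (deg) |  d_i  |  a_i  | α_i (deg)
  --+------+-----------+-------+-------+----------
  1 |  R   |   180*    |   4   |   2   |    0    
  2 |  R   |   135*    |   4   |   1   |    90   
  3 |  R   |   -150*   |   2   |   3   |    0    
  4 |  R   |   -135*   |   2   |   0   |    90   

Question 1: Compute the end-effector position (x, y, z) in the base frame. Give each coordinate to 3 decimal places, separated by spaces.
after link 1: o_1 = (-2.0000, 0.0000, 4.0000)
after link 2: o_2 = (-1.2929, -0.7071, 8.0000)
after link 3: o_3 = (-4.5442, -0.2842, 6.5000)
after link 4: o_4 = (-5.9584, -1.6984, 6.5000)

-5.958 -1.698 6.500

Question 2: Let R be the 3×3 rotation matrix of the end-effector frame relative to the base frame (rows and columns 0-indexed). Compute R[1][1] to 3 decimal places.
End-effector y-axis (col 1 of R) = (-0.7071,-0.7071,0.0000)
R[1][1] = -0.7071

-0.707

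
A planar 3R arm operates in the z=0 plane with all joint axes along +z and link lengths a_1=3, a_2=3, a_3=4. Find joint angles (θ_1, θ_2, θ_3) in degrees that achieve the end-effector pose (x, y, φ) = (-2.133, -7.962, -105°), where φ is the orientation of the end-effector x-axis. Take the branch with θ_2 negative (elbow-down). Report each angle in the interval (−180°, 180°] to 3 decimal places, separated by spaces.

-59.996 -89.997 44.993

wrist centre = target − a_3·(cos φ, sin φ) = (-1.0977, -4.0983)
cos θ_2 = (18.0010−3²−3²)/(2·3·3) = 0.0001; θ_2 = -89.9967° (elbow-down)
β = atan2(-4.0983,-1.0977) = -104.9946°; ψ = atan2(-3.0000,3.0002) = -44.9984°
θ_1 = β − ψ = -59.9963°
θ_3 = φ − θ_1 − θ_2 = 44.9930° (wrapped to (-180°,180°])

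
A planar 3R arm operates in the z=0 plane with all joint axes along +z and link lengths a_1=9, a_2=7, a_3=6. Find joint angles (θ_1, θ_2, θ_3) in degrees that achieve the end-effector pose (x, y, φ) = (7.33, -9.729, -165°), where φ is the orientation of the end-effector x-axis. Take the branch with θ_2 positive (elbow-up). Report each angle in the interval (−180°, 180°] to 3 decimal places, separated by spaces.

wrist centre = target − a_3·(cos φ, sin φ) = (13.1256, -8.1761)
cos θ_2 = (239.1286−9²−7²)/(2·9·7) = 0.8661; θ_2 = 29.9915° (elbow-up)
β = atan2(-8.1761,13.1256) = -31.9193°; ψ = atan2(3.4991,15.0627) = 13.0780°
θ_1 = β − ψ = -44.9973°
θ_3 = φ − θ_1 − θ_2 = -149.9942° (wrapped to (-180°,180°])

-44.997 29.991 -149.994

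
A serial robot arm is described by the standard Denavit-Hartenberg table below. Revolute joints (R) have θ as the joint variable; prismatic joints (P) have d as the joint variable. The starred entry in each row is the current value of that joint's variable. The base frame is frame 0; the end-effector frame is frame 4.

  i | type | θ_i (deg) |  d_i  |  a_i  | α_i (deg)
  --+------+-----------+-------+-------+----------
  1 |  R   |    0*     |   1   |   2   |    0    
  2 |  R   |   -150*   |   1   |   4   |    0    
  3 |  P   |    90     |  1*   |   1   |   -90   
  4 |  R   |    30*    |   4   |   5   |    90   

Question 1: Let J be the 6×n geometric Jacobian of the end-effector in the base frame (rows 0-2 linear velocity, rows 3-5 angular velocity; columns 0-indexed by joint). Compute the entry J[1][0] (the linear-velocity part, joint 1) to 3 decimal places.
4.665

axis z_0 = ẑ; lever o_n−o_0 = (4.6651,-4.6160,0.5000)
cross product → J_v[:, 0] = (4.6160,4.6651,-0.0000)
J_ω[:, 0] = z_0
entry J[1][0] = 4.6651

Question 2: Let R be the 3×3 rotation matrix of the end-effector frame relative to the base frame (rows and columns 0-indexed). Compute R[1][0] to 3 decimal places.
-0.750

End-effector x-axis (col 0 of R) = (0.4330,-0.7500,-0.5000)
R[1][0] = -0.7500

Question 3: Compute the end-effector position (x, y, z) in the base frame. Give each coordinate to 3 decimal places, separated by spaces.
after link 1: o_1 = (2.0000, 0.0000, 1.0000)
after link 2: o_2 = (-1.4641, -2.0000, 2.0000)
after link 3: o_3 = (-0.9641, -2.8660, 3.0000)
after link 4: o_4 = (4.6651, -4.6160, 0.5000)

4.665 -4.616 0.500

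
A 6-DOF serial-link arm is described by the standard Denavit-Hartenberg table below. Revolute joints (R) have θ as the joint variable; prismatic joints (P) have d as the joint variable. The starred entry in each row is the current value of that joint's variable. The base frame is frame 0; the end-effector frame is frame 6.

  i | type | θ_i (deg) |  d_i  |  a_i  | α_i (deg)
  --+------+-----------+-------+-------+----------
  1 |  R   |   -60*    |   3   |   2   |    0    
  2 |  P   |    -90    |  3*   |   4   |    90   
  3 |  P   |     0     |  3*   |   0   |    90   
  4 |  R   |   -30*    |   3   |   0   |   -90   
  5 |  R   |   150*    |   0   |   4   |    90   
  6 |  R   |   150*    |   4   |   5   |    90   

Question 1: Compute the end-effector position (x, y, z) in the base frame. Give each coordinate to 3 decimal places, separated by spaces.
after link 1: o_1 = (1.0000, -1.7321, 3.0000)
after link 2: o_2 = (-2.4641, -3.7321, 6.0000)
after link 3: o_3 = (-3.9641, -1.1340, 6.0000)
after link 4: o_4 = (-3.9641, -1.1340, 3.0000)
after link 5: o_5 = (-2.2321, 1.8660, 5.0000)
after link 6: o_6 = (-7.2721, -1.8636, 6.2990)

-7.272 -1.864 6.299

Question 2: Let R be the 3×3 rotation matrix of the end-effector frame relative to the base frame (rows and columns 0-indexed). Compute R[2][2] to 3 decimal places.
0.250

End-effector z-axis (col 2 of R) = (-0.5335,0.8080,0.2500)
R[2][2] = 0.2500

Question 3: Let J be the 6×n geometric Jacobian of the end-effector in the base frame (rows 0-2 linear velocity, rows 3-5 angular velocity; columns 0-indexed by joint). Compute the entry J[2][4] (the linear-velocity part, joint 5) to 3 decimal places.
axis z_4 = (-0.8660,0.5000,0.0000); lever o_n−o_4 = (-3.3080,-0.7296,3.2990)
cross product → J_v[:, 4] = (1.6495,2.8571,2.2859)
J_ω[:, 4] = z_4
entry J[2][4] = 2.2859

2.286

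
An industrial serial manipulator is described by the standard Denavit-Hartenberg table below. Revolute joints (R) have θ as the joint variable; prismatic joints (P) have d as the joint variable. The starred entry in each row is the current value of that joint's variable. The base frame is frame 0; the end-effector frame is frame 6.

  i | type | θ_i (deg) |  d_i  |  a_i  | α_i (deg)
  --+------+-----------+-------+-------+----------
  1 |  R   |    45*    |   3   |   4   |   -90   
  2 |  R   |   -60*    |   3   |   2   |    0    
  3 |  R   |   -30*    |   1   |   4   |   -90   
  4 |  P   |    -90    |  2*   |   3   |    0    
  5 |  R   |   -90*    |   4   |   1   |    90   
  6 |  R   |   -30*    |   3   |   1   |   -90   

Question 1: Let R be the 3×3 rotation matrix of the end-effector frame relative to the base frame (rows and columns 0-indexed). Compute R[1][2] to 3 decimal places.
0.612

End-effector z-axis (col 2 of R) = (0.6124,0.6124,-0.5000)
R[1][2] = 0.6124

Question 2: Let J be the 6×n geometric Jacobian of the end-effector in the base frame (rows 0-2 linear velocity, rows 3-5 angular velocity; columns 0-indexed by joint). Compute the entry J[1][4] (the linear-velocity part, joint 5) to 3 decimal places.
1.319

axis z_4 = (0.7071,0.7071,-0.0000); lever o_n−o_4 = (4.5962,0.3536,-1.8660)
cross product → J_v[:, 4] = (-1.3195,1.3195,-3.0000)
J_ω[:, 4] = z_4
entry J[1][4] = 1.3195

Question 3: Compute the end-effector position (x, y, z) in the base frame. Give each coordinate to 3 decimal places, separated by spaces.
4.596 10.253 6.866

after link 1: o_1 = (2.8284, 2.8284, 3.0000)
after link 2: o_2 = (1.4142, 5.6569, 4.7321)
after link 3: o_3 = (0.7071, 6.3640, 8.7321)
after link 4: o_4 = (0.0000, 9.8995, 8.7321)
after link 5: o_5 = (2.8284, 12.7279, 7.7321)
after link 6: o_6 = (4.5962, 10.2530, 6.8660)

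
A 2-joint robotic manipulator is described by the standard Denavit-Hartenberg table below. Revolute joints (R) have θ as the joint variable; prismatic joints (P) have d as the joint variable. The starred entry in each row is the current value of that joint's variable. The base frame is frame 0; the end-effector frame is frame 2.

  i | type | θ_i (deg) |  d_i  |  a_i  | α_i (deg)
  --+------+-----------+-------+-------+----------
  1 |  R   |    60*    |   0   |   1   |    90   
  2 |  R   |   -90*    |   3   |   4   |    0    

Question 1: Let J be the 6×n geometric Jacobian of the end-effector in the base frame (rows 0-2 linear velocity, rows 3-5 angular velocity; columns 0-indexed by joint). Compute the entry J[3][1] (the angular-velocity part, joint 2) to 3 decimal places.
0.866

axis z_1 = (0.8660,-0.5000,0.0000); lever o_n−o_1 = (2.5981,-1.5000,-4.0000)
cross product → J_v[:, 1] = (2.0000,3.4641,0.0000)
J_ω[:, 1] = z_1
entry J[3][1] = 0.8660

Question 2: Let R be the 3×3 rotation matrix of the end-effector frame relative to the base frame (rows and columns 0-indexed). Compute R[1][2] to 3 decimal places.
-0.500

End-effector z-axis (col 2 of R) = (0.8660,-0.5000,0.0000)
R[1][2] = -0.5000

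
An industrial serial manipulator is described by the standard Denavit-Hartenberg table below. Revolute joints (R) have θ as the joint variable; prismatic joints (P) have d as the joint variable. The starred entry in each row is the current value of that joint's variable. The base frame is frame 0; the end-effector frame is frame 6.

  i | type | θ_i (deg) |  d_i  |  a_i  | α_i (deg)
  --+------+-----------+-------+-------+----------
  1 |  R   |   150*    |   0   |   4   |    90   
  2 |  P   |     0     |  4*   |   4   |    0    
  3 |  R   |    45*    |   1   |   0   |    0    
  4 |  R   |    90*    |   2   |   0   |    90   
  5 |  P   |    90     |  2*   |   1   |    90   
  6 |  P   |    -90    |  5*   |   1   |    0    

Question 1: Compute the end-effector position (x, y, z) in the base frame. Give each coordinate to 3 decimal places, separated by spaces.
after link 1: o_1 = (-3.4641, 2.0000, 0.0000)
after link 2: o_2 = (-4.9282, 7.4641, 0.0000)
after link 3: o_3 = (-4.4282, 8.3301, 0.0000)
after link 4: o_4 = (-3.4282, 10.0622, 0.0000)
after link 5: o_5 = (-4.1529, 11.6353, 1.4142)
after link 6: o_6 = (-0.4787, 9.5140, 4.2426)

-0.479 9.514 4.243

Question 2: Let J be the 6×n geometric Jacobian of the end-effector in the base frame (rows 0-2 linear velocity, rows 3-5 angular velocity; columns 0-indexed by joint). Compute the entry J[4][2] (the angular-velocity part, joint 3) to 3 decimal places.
axis z_2 = (0.5000,0.8660,0.0000); lever o_n−o_2 = (4.4495,2.0499,4.2426)
cross product → J_v[:, 2] = (3.6742,-2.1213,-2.8284)
J_ω[:, 2] = z_2
entry J[4][2] = 0.8660

0.866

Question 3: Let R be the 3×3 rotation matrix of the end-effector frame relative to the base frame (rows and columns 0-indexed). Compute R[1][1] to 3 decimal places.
0.866

End-effector y-axis (col 1 of R) = (0.5000,0.8660,0.0000)
R[1][1] = 0.8660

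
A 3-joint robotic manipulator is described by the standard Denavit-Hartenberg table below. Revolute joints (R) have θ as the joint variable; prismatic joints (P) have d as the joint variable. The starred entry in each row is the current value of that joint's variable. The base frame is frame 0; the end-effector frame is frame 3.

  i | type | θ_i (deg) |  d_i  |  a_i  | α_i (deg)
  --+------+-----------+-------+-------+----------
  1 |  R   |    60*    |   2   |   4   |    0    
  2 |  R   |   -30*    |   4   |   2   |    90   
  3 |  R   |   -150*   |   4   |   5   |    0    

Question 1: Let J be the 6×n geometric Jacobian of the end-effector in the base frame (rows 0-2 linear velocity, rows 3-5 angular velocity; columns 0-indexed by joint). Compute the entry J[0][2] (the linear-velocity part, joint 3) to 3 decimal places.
2.165

axis z_2 = (0.5000,-0.8660,0.0000); lever o_n−o_2 = (-1.7500,-5.6292,-2.5000)
cross product → J_v[:, 2] = (2.1651,1.2500,-4.3301)
J_ω[:, 2] = z_2
entry J[0][2] = 2.1651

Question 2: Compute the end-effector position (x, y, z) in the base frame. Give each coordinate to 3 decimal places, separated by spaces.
after link 1: o_1 = (2.0000, 3.4641, 2.0000)
after link 2: o_2 = (3.7321, 4.4641, 6.0000)
after link 3: o_3 = (1.9821, -1.1651, 3.5000)

1.982 -1.165 3.500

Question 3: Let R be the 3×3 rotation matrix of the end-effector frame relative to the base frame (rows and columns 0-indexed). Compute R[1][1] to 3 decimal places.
End-effector y-axis (col 1 of R) = (0.4330,0.2500,-0.8660)
R[1][1] = 0.2500

0.250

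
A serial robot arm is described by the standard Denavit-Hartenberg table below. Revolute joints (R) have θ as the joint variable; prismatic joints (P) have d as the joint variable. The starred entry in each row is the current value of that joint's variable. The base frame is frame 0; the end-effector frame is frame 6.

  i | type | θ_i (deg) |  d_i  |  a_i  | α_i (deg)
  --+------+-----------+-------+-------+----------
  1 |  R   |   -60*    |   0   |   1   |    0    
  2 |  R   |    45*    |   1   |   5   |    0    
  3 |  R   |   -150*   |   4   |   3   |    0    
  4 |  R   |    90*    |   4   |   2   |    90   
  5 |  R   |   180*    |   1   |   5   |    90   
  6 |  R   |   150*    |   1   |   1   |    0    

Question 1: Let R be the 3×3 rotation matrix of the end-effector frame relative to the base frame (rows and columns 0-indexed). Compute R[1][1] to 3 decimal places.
End-effector y-axis (col 1 of R) = (0.9659,-0.2588,-0.0000)
R[1][1] = -0.2588

-0.259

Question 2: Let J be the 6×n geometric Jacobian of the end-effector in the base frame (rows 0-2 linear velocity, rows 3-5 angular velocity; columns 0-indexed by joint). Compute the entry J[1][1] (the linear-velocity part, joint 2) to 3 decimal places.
axis z_1 = (0.0000,0.0000,1.0000); lever o_n−o_1 = (-0.0694,-0.3975,10.0000)
cross product → J_v[:, 1] = (0.3975,-0.0694,0.0000)
J_ω[:, 1] = z_1
entry J[1][1] = -0.0694

-0.069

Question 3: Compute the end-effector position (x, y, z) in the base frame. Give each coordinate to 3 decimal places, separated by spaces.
0.431 -1.264 10.000

after link 1: o_1 = (0.5000, -0.8660, 0.0000)
after link 2: o_2 = (5.3296, -2.1601, 1.0000)
after link 3: o_3 = (2.4319, -2.9366, 5.0000)
after link 4: o_4 = (2.9495, -4.8684, 9.0000)
after link 5: o_5 = (0.6895, -0.2976, 9.0000)
after link 6: o_6 = (0.4306, -1.2635, 10.0000)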